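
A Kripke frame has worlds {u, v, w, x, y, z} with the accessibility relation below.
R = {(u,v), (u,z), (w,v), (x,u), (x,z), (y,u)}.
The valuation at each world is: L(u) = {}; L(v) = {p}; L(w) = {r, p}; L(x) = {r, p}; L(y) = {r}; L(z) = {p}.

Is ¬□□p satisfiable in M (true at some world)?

Let φ = ¬□□p. Evaluate φ at each world:
  u (successors {v, z}): φ is false.
  v (successors ∅): φ is false.
  w (successors {v}): φ is false.
  x (successors {u, z}): φ is false.
  y (successors {u}): φ is false.
  z (successors ∅): φ is false.
For instance, at x:
  At x: □□p is true, so ¬□□p is false.
    At x: □□p requires □p at every successor {u, z}.
      At u: □p is true.
      At z: □p is true.
    So □□p is true at x.

No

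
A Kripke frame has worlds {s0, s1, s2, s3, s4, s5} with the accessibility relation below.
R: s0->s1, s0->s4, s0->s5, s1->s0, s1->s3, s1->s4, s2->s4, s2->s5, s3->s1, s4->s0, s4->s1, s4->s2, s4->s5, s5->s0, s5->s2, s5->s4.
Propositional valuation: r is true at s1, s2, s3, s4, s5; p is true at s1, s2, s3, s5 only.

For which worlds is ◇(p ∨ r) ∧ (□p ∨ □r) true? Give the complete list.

Recall that □ψ holds at a world iff ψ holds at every accessible world, and ◇ψ holds iff ψ holds at some accessible world.
Let φ = ◇(p ∨ r) ∧ (□p ∨ □r). Evaluate φ at each world:
  s0 (successors {s1, s4, s5}): φ is true.
  s1 (successors {s0, s3, s4}): φ is false.
  s2 (successors {s4, s5}): φ is true.
  s3 (successors {s1}): φ is true.
  s4 (successors {s0, s1, s2, s5}): φ is false.
  s5 (successors {s0, s2, s4}): φ is false.
For instance, at s0:
  At s0: ◇(p ∨ r) is true, □p ∨ □r is true, so ◇(p ∨ r) ∧ (□p ∨ □r) is true.
    At s0: ◇(p ∨ r) requires p ∨ r at some successor in {s1, s4, s5}.
      p ∨ r holds at s1, so ◇(p ∨ r) is true at s0.
    At s0: □p is false, □r is true, so □p ∨ □r is true.
      At s0: □p requires p at every successor {s1, s4, s5}.
        p fails at s4, so □p is false at s0.
      At s0: □r requires r at every successor {s1, s4, s5}.
        At s1: r is true.
        At s4: r is true.
        At s5: r is true.
      So □r is true at s0.
Satisfying worlds: {s0, s2, s3}

s0, s2, s3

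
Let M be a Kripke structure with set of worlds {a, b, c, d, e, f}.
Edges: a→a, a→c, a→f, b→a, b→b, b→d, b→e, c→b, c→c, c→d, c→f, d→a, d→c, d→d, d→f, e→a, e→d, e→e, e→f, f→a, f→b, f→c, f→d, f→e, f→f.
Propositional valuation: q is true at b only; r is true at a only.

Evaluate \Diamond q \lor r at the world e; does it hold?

No

Recall that \Diamond ψ holds at a world iff ψ holds at some accessible world.
At e: \Diamond q is false, r is false, so \Diamond q \lor r is false.
  At e: \Diamond q requires q at some successor in {a, d, e, f}.
    At a: q is false.
    At d: q is false.
    At e: q is false.
    At f: q is false.
  So \Diamond q is false at e.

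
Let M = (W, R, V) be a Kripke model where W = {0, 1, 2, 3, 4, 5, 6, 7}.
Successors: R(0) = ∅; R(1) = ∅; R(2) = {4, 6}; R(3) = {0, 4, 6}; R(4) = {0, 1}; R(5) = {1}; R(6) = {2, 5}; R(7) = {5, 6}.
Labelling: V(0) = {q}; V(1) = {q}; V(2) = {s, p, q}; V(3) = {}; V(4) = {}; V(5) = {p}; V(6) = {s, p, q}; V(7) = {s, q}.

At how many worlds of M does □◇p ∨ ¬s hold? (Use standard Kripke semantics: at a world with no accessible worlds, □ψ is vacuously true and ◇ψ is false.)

5

Let φ = □◇p ∨ ¬s. Evaluate φ at each world:
  0 (successors ∅): φ is true.
  1 (successors ∅): φ is true.
  2 (successors {4, 6}): φ is false.
  3 (successors {0, 4, 6}): φ is true.
  4 (successors {0, 1}): φ is true.
  5 (successors {1}): φ is true.
  6 (successors {2, 5}): φ is false.
  7 (successors {5, 6}): φ is false.
For instance, at 6:
  At 6: □◇p is false, ¬s is false, so □◇p ∨ ¬s is false.
    At 6: □◇p requires ◇p at every successor {2, 5}.
      ◇p fails at 5, so □◇p is false at 6.
Satisfying worlds: {0, 1, 3, 4, 5}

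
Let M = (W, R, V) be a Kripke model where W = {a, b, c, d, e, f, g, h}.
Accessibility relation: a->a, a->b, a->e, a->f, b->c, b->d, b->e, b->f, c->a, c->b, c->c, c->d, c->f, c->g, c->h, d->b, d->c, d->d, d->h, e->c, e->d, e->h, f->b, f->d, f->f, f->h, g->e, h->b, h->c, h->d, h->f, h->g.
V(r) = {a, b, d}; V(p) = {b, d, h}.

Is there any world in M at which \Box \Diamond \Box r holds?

Let φ = \Box \Diamond \Box r. Evaluate φ at each world:
  a (successors {a, b, e, f}): φ is false.
  b (successors {c, d, e, f}): φ is false.
  c (successors {a, b, c, d, f, g, h}): φ is false.
  d (successors {b, c, d, h}): φ is false.
  e (successors {c, d, h}): φ is false.
  f (successors {b, d, f, h}): φ is false.
  g (successors {e}): φ is false.
  h (successors {b, c, d, f, g}): φ is false.
For instance, at c:
  At c: \Box \Diamond \Box r requires \Diamond \Box r at every successor {a, b, c, d, f, g, h}.
    \Diamond \Box r fails at a, so \Box \Diamond \Box r is false at c.
      At a: \Diamond \Box r requires \Box r at some successor in {a, b, e, f}.
        At a: \Box r is false.
        At b: \Box r is false.
        At e: \Box r is false.
        At f: \Box r is false.
      So \Diamond \Box r is false at a.

No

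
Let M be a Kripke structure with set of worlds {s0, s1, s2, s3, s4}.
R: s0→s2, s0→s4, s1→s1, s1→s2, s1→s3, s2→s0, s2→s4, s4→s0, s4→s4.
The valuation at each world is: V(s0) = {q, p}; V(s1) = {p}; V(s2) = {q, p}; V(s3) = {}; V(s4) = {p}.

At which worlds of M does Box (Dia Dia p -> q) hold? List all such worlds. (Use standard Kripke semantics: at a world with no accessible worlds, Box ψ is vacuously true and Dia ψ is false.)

Recall that Box ψ holds at a world iff ψ holds at every accessible world, and Dia ψ holds iff ψ holds at some accessible world.
Let φ = Box (Dia Dia p -> q). Evaluate φ at each world:
  s0 (successors {s2, s4}): φ is false.
  s1 (successors {s1, s2, s3}): φ is false.
  s2 (successors {s0, s4}): φ is false.
  s3 (successors ∅): φ is true.
  s4 (successors {s0, s4}): φ is false.
For instance, at s1:
  At s1: Box (Dia Dia p -> q) requires Dia Dia p -> q at every successor {s1, s2, s3}.
    Dia Dia p -> q fails at s1, so Box (Dia Dia p -> q) is false at s1.
      At s1: Dia Dia p is true, q is false, so Dia Dia p -> q is false.
Satisfying worlds: {s3}

s3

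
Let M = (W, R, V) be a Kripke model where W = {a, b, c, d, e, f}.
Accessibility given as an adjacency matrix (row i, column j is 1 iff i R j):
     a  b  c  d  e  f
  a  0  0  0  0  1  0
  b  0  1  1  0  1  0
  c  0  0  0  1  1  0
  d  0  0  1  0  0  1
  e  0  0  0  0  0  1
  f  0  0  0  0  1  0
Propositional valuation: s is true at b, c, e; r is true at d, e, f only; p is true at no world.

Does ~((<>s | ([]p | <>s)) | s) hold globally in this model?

Let φ = ~((<>s | ([]p | <>s)) | s). Evaluate φ at each world:
  a (successors {e}): φ is false.
  b (successors {b, c, e}): φ is false.
  c (successors {d, e}): φ is false.
  d (successors {c, f}): φ is false.
  e (successors {f}): φ is false.
  f (successors {e}): φ is false.
Detail at a (counterexample):
  At a: (<>s | ([]p | <>s)) | s is true, so ~((<>s | ([]p | <>s)) | s) is false.
    At a: <>s | ([]p | <>s) is true, s is false, so (<>s | ([]p | <>s)) | s is true.
      At a: <>s is true, []p | <>s is true, so <>s | ([]p | <>s) is true.

No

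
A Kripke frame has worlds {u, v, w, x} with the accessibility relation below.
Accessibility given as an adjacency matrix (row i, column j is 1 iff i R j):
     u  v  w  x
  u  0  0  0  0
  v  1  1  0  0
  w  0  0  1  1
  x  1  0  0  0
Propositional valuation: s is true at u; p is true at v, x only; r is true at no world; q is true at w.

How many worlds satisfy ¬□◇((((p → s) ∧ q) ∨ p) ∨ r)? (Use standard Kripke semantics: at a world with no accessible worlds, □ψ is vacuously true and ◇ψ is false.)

Recall that □ψ holds at a world iff ψ holds at every accessible world, and ◇ψ holds iff ψ holds at some accessible world.
Let φ = ¬□◇((((p → s) ∧ q) ∨ p) ∨ r). Evaluate φ at each world:
  u (successors ∅): φ is false.
  v (successors {u, v}): φ is true.
  w (successors {w, x}): φ is true.
  x (successors {u}): φ is true.
For instance, at x:
  At x: □◇((((p → s) ∧ q) ∨ p) ∨ r) is false, so ¬□◇((((p → s) ∧ q) ∨ p) ∨ r) is true.
    At x: □◇((((p → s) ∧ q) ∨ p) ∨ r) requires ◇((((p → s) ∧ q) ∨ p) ∨ r) at every successor {u}.
      ◇((((p → s) ∧ q) ∨ p) ∨ r) fails at u, so □◇((((p → s) ∧ q) ∨ p) ∨ r) is false at x.
Satisfying worlds: {v, w, x}

3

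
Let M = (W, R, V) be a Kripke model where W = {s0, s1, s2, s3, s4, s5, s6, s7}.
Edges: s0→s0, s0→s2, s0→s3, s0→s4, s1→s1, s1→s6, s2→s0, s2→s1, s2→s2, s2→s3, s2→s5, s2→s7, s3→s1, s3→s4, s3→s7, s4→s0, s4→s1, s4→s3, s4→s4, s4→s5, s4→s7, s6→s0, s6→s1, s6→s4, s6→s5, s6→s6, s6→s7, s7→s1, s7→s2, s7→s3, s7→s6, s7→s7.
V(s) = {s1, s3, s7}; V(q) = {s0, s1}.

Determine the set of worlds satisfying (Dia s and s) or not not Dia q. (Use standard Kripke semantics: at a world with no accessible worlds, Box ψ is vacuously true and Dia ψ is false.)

s0, s1, s2, s3, s4, s6, s7

Recall that Dia ψ holds at a world iff ψ holds at some accessible world.
Let φ = (Dia s and s) or not not Dia q. Evaluate φ at each world:
  s0 (successors {s0, s2, s3, s4}): φ is true.
  s1 (successors {s1, s6}): φ is true.
  s2 (successors {s0, s1, s2, s3, s5, s7}): φ is true.
  s3 (successors {s1, s4, s7}): φ is true.
  s4 (successors {s0, s1, s3, s4, s5, s7}): φ is true.
  s5 (successors ∅): φ is false.
  s6 (successors {s0, s1, s4, s5, s6, s7}): φ is true.
  s7 (successors {s1, s2, s3, s6, s7}): φ is true.
For instance, at s0:
  At s0: Dia s and s is false, not not Dia q is true, so (Dia s and s) or not not Dia q is true.
    At s0: Dia s is true, s is false, so Dia s and s is false.
      At s0: Dia s requires s at some successor in {s0, s2, s3, s4}.
        s holds at s3, so Dia s is true at s0.
    At s0: not Dia q is false, so not not Dia q is true.
      At s0: Dia q is true, so not Dia q is false.
Satisfying worlds: {s0, s1, s2, s3, s4, s6, s7}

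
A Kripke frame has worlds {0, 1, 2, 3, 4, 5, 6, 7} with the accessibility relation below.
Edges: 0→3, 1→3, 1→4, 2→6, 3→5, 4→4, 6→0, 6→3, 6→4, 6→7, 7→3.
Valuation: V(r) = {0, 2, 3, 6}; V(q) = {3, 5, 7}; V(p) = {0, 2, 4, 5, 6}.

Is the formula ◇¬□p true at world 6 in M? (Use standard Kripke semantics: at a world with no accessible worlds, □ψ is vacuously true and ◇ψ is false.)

Yes

At 6: ◇¬□p requires ¬□p at some successor in {0, 3, 4, 7}.
  ¬□p holds at 0, so ◇¬□p is true at 6.
    At 0: □p is false, so ¬□p is true.
      At 0: □p requires p at every successor {3}.
        p fails at 3, so □p is false at 0.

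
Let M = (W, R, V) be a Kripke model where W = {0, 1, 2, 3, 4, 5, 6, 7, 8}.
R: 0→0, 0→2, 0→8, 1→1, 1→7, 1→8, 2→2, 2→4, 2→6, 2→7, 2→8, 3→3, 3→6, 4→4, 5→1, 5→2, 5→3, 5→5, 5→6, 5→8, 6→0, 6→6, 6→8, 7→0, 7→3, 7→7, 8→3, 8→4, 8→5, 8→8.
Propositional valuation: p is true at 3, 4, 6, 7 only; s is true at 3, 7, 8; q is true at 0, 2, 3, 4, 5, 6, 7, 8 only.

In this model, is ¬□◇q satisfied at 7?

At 7: □◇q is true, so ¬□◇q is false.
  At 7: □◇q requires ◇q at every successor {0, 3, 7}.
      At 0: ◇q requires q at some successor in {0, 2, 8}.
        q holds at 0, so ◇q is true at 0.
      At 3: ◇q requires q at some successor in {3, 6}.
        q holds at 3, so ◇q is true at 3.
      At 7: ◇q requires q at some successor in {0, 3, 7}.
        q holds at 0, so ◇q is true at 7.
  So □◇q is true at 7.

No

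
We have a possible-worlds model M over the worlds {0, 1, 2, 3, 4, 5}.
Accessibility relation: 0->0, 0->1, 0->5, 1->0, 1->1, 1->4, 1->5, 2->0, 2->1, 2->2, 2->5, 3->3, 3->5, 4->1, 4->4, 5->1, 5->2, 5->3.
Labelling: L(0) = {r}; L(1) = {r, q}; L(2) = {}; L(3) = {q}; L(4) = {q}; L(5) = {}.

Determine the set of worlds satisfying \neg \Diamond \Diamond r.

none

Let φ = \neg \Diamond \Diamond r. Evaluate φ at each world:
  0 (successors {0, 1, 5}): φ is false.
  1 (successors {0, 1, 4, 5}): φ is false.
  2 (successors {0, 1, 2, 5}): φ is false.
  3 (successors {3, 5}): φ is false.
  4 (successors {1, 4}): φ is false.
  5 (successors {1, 2, 3}): φ is false.
For instance, at 2:
  At 2: \Diamond \Diamond r is true, so \neg \Diamond \Diamond r is false.
    At 2: \Diamond \Diamond r requires \Diamond r at some successor in {0, 1, 2, 5}.
      \Diamond r holds at 0, so \Diamond \Diamond r is true at 2.
Satisfying worlds: none.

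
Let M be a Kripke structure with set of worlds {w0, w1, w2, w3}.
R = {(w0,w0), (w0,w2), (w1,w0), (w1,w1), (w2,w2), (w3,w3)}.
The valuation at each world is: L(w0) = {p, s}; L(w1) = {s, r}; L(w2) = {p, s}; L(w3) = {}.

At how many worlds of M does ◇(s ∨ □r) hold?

3

Let φ = ◇(s ∨ □r). Evaluate φ at each world:
  w0 (successors {w0, w2}): φ is true.
  w1 (successors {w0, w1}): φ is true.
  w2 (successors {w2}): φ is true.
  w3 (successors {w3}): φ is false.
For instance, at w3:
  At w3: ◇(s ∨ □r) requires s ∨ □r at some successor in {w3}.
    At w3: s ∨ □r is false.
  So ◇(s ∨ □r) is false at w3.
Satisfying worlds: {w0, w1, w2}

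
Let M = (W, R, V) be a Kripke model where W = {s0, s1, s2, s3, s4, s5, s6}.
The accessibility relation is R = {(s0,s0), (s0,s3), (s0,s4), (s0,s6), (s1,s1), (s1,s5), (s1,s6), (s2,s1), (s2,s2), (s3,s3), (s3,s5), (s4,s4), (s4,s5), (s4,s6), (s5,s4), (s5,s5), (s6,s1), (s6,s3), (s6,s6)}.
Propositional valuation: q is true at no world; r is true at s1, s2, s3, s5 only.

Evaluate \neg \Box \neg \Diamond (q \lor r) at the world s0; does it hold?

At s0: \Box \neg \Diamond (q \lor r) is false, so \neg \Box \neg \Diamond (q \lor r) is true.
  At s0: \Box \neg \Diamond (q \lor r) requires \neg \Diamond (q \lor r) at every successor {s0, s3, s4, s6}.
    \neg \Diamond (q \lor r) fails at s0, so \Box \neg \Diamond (q \lor r) is false at s0.
      At s0: \Diamond (q \lor r) is true, so \neg \Diamond (q \lor r) is false.

Yes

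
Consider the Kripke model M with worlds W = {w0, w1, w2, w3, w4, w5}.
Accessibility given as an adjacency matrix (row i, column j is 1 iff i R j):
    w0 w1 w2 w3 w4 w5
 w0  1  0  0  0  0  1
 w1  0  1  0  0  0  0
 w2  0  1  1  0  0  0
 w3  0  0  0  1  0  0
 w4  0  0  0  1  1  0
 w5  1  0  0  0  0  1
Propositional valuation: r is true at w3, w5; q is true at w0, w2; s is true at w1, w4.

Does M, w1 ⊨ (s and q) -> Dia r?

At w1: s and q is false, Dia r is false, so (s and q) -> Dia r is true.
  At w1: Dia r requires r at some successor in {w1}.
    At w1: r is false.
  So Dia r is false at w1.

Yes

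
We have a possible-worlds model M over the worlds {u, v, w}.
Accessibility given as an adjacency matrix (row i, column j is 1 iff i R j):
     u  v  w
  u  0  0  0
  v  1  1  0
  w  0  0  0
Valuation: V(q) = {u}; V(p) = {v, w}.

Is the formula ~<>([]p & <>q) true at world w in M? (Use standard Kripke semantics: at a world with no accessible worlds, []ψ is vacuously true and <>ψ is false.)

Recall that []ψ holds at a world iff ψ holds at every accessible world, and <>ψ holds iff ψ holds at some accessible world.
At w: <>([]p & <>q) is false, so ~<>([]p & <>q) is true.
  At w: no accessible worlds, so <>([]p & <>q) is false.

Yes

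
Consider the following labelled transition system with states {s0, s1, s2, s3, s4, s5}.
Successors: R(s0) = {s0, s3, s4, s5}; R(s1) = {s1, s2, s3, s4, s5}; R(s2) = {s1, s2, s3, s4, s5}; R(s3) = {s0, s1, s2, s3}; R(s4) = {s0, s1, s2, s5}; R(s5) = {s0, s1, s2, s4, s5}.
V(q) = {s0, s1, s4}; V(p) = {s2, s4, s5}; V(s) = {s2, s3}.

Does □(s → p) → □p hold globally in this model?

No

Let φ = □(s → p) → □p. Evaluate φ at each world:
  s0 (successors {s0, s3, s4, s5}): φ is true.
  s1 (successors {s1, s2, s3, s4, s5}): φ is true.
  s2 (successors {s1, s2, s3, s4, s5}): φ is true.
  s3 (successors {s0, s1, s2, s3}): φ is true.
  s4 (successors {s0, s1, s2, s5}): φ is false.
  s5 (successors {s0, s1, s2, s4, s5}): φ is false.
Detail at s4 (counterexample):
  At s4: □(s → p) is true, □p is false, so □(s → p) → □p is false.
    At s4: □(s → p) requires s → p at every successor {s0, s1, s2, s5}.
      At s0: s → p is true.
      At s1: s → p is true.
      At s2: s → p is true.
      At s5: s → p is true.
    So □(s → p) is true at s4.
    At s4: □p requires p at every successor {s0, s1, s2, s5}.
      p fails at s0, so □p is false at s4.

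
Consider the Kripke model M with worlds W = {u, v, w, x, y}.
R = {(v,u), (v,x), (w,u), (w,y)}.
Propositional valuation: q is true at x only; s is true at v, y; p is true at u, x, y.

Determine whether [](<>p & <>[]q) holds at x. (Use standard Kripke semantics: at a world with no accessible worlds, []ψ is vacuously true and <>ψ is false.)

Yes

At x: no accessible worlds, so [](<>p & <>[]q) holds vacuously.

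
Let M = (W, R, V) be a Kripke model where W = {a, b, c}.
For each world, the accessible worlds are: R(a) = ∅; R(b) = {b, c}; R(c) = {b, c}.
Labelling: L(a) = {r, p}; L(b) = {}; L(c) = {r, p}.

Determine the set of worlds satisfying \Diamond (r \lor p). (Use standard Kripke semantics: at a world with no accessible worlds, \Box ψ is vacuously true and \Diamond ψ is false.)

Let φ = \Diamond (r \lor p). Evaluate φ at each world:
  a (successors ∅): φ is false.
  b (successors {b, c}): φ is true.
  c (successors {b, c}): φ is true.
For instance, at c:
  At c: \Diamond (r \lor p) requires r \lor p at some successor in {b, c}.
    r \lor p holds at c, so \Diamond (r \lor p) is true at c.
Satisfying worlds: {b, c}

b, c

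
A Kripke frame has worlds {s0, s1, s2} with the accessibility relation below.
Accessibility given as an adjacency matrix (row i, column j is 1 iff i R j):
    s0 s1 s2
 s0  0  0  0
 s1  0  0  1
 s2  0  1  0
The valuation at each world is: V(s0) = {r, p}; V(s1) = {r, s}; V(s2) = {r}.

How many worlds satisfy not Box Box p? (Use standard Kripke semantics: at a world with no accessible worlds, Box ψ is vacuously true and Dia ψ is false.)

Let φ = not Box Box p. Evaluate φ at each world:
  s0 (successors ∅): φ is false.
  s1 (successors {s2}): φ is true.
  s2 (successors {s1}): φ is true.
For instance, at s1:
  At s1: Box Box p is false, so not Box Box p is true.
    At s1: Box Box p requires Box p at every successor {s2}.
      Box p fails at s2, so Box Box p is false at s1.
Satisfying worlds: {s1, s2}

2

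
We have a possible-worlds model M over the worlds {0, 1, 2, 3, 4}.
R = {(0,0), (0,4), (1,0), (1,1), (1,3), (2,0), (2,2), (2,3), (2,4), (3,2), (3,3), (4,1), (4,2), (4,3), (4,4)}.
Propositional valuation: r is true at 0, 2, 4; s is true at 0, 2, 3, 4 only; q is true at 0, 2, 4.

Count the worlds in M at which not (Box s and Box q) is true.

4

Let φ = not (Box s and Box q). Evaluate φ at each world:
  0 (successors {0, 4}): φ is false.
  1 (successors {0, 1, 3}): φ is true.
  2 (successors {0, 2, 3, 4}): φ is true.
  3 (successors {2, 3}): φ is true.
  4 (successors {1, 2, 3, 4}): φ is true.
For instance, at 1:
  At 1: Box s and Box q is false, so not (Box s and Box q) is true.
    At 1: Box s is false, Box q is false, so Box s and Box q is false.
      At 1: Box s requires s at every successor {0, 1, 3}.
        s fails at 1, so Box s is false at 1.
      At 1: Box q requires q at every successor {0, 1, 3}.
        q fails at 1, so Box q is false at 1.
Satisfying worlds: {1, 2, 3, 4}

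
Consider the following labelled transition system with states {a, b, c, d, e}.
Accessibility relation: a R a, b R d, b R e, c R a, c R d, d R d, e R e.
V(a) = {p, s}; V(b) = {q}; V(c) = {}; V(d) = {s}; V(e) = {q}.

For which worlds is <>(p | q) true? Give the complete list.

Recall that <>ψ holds at a world iff ψ holds at some accessible world.
Let φ = <>(p | q). Evaluate φ at each world:
  a (successors {a}): φ is true.
  b (successors {d, e}): φ is true.
  c (successors {a, d}): φ is true.
  d (successors {d}): φ is false.
  e (successors {e}): φ is true.
For instance, at e:
  At e: <>(p | q) requires p | q at some successor in {e}.
    p | q holds at e, so <>(p | q) is true at e.
Satisfying worlds: {a, b, c, e}

a, b, c, e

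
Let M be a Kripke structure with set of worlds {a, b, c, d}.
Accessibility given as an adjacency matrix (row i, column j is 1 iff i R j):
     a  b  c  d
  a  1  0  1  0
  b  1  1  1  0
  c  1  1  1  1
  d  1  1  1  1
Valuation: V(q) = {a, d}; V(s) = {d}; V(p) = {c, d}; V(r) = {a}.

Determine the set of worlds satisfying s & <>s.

d

Let φ = s & <>s. Evaluate φ at each world:
  a (successors {a, c}): φ is false.
  b (successors {a, b, c}): φ is false.
  c (successors {a, b, c, d}): φ is false.
  d (successors {a, b, c, d}): φ is true.
For instance, at c:
  At c: s is false, <>s is true, so s & <>s is false.
    At c: <>s requires s at some successor in {a, b, c, d}.
      s holds at d, so <>s is true at c.
Satisfying worlds: {d}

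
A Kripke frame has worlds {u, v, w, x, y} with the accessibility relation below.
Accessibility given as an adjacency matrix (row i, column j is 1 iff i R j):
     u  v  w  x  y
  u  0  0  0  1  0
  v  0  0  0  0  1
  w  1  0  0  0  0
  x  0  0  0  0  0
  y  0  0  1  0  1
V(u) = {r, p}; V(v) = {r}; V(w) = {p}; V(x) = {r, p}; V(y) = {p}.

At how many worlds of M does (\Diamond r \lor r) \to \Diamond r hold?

3

Let φ = (\Diamond r \lor r) \to \Diamond r. Evaluate φ at each world:
  u (successors {x}): φ is true.
  v (successors {y}): φ is false.
  w (successors {u}): φ is true.
  x (successors ∅): φ is false.
  y (successors {w, y}): φ is true.
For instance, at y:
  At y: \Diamond r \lor r is false, \Diamond r is false, so (\Diamond r \lor r) \to \Diamond r is true.
    At y: \Diamond r is false, r is false, so \Diamond r \lor r is false.
      At y: \Diamond r requires r at some successor in {w, y}.
        At w: r is false.
        At y: r is false.
      So \Diamond r is false at y.
    At y: \Diamond r requires r at some successor in {w, y}.
      At w: r is false.
      At y: r is false.
    So \Diamond r is false at y.
Satisfying worlds: {u, w, y}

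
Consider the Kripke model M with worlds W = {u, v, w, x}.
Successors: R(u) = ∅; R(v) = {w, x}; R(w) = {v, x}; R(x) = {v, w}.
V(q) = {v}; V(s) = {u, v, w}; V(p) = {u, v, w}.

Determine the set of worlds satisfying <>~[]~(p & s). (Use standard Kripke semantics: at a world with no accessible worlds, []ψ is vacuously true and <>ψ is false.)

v, w, x

Let φ = <>~[]~(p & s). Evaluate φ at each world:
  u (successors ∅): φ is false.
  v (successors {w, x}): φ is true.
  w (successors {v, x}): φ is true.
  x (successors {v, w}): φ is true.
For instance, at w:
  At w: <>~[]~(p & s) requires ~[]~(p & s) at some successor in {v, x}.
    ~[]~(p & s) holds at v, so <>~[]~(p & s) is true at w.
      At v: []~(p & s) is false, so ~[]~(p & s) is true.
Satisfying worlds: {v, w, x}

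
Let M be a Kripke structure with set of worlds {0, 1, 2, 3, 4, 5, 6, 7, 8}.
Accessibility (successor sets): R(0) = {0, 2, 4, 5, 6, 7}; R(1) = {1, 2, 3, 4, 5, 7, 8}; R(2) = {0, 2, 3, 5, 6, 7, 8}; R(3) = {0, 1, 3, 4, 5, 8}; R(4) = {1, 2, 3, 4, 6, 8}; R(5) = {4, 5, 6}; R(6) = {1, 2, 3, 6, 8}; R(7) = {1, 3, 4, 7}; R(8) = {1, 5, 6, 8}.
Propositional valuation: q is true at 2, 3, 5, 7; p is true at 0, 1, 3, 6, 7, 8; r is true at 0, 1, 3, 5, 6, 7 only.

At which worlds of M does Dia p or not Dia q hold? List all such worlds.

Let φ = Dia p or not Dia q. Evaluate φ at each world:
  0 (successors {0, 2, 4, 5, 6, 7}): φ is true.
  1 (successors {1, 2, 3, 4, 5, 7, 8}): φ is true.
  2 (successors {0, 2, 3, 5, 6, 7, 8}): φ is true.
  3 (successors {0, 1, 3, 4, 5, 8}): φ is true.
  4 (successors {1, 2, 3, 4, 6, 8}): φ is true.
  5 (successors {4, 5, 6}): φ is true.
  6 (successors {1, 2, 3, 6, 8}): φ is true.
  7 (successors {1, 3, 4, 7}): φ is true.
  8 (successors {1, 5, 6, 8}): φ is true.
For instance, at 8:
  At 8: Dia p is true, not Dia q is false, so Dia p or not Dia q is true.
    At 8: Dia p requires p at some successor in {1, 5, 6, 8}.
      p holds at 1, so Dia p is true at 8.
    At 8: Dia q is true, so not Dia q is false.
      At 8: Dia q requires q at some successor in {1, 5, 6, 8}.
        q holds at 5, so Dia q is true at 8.
Satisfying worlds: {0, 1, 2, 3, 4, 5, 6, 7, 8}

0, 1, 2, 3, 4, 5, 6, 7, 8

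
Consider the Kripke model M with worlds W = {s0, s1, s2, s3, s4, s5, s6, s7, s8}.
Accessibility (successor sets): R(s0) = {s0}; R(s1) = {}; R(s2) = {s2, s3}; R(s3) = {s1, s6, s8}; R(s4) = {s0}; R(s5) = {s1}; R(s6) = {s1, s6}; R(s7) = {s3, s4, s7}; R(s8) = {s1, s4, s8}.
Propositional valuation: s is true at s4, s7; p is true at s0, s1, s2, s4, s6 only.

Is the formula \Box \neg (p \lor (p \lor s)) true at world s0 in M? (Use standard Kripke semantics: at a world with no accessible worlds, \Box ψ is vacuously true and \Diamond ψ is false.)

No

At s0: \Box \neg (p \lor (p \lor s)) requires \neg (p \lor (p \lor s)) at every successor {s0}.
  \neg (p \lor (p \lor s)) fails at s0, so \Box \neg (p \lor (p \lor s)) is false at s0.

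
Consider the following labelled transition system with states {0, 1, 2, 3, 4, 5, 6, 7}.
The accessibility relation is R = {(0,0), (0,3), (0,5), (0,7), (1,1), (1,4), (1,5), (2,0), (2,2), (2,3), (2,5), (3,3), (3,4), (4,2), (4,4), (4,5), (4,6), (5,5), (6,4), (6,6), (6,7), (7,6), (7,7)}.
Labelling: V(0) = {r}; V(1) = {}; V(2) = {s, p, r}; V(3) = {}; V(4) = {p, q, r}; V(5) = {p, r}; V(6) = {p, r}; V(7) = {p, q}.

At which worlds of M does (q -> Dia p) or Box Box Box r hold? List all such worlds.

0, 1, 2, 3, 4, 5, 6, 7

Recall that Box ψ holds at a world iff ψ holds at every accessible world, and Dia ψ holds iff ψ holds at some accessible world.
Let φ = (q -> Dia p) or Box Box Box r. Evaluate φ at each world:
  0 (successors {0, 3, 5, 7}): φ is true.
  1 (successors {1, 4, 5}): φ is true.
  2 (successors {0, 2, 3, 5}): φ is true.
  3 (successors {3, 4}): φ is true.
  4 (successors {2, 4, 5, 6}): φ is true.
  5 (successors {5}): φ is true.
  6 (successors {4, 6, 7}): φ is true.
  7 (successors {6, 7}): φ is true.
For instance, at 3:
  At 3: q -> Dia p is true, Box Box Box r is false, so (q -> Dia p) or Box Box Box r is true.
    At 3: q is false, Dia p is true, so q -> Dia p is true.
      At 3: Dia p requires p at some successor in {3, 4}.
        p holds at 4, so Dia p is true at 3.
    At 3: Box Box Box r requires Box Box r at every successor {3, 4}.
      Box Box r fails at 3, so Box Box Box r is false at 3.
Satisfying worlds: {0, 1, 2, 3, 4, 5, 6, 7}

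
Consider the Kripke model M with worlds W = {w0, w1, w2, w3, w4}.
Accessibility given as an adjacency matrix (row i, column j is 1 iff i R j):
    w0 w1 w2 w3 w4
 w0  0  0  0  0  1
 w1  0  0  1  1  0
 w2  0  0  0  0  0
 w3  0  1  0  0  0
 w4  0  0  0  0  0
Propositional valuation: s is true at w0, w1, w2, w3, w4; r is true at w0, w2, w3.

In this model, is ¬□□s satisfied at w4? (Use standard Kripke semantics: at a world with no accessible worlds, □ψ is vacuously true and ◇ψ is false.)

No

Recall that □ψ holds at a world iff ψ holds at every accessible world, and ◇ψ holds iff ψ holds at some accessible world.
At w4: □□s is true, so ¬□□s is false.
  At w4: no accessible worlds, so □□s holds vacuously.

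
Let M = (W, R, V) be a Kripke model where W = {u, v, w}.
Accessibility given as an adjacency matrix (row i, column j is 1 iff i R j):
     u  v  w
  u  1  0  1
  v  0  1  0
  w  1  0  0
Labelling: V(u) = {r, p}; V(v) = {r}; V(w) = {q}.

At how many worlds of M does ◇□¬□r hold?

1

Let φ = ◇□¬□r. Evaluate φ at each world:
  u (successors {u, w}): φ is true.
  v (successors {v}): φ is false.
  w (successors {u}): φ is false.
For instance, at v:
  At v: ◇□¬□r requires □¬□r at some successor in {v}.
    At v: □¬□r is false.
  So ◇□¬□r is false at v.
Satisfying worlds: {u}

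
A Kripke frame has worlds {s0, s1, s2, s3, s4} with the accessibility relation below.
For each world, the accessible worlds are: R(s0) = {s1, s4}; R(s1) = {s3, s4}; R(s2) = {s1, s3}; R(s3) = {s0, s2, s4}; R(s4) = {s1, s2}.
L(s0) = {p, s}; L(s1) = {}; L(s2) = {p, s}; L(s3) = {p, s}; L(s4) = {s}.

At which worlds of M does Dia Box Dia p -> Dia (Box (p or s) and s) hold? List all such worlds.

Recall that Box ψ holds at a world iff ψ holds at every accessible world, and Dia ψ holds iff ψ holds at some accessible world.
Let φ = Dia Box Dia p -> Dia (Box (p or s) and s). Evaluate φ at each world:
  s0 (successors {s1, s4}): φ is false.
  s1 (successors {s3, s4}): φ is true.
  s2 (successors {s1, s3}): φ is true.
  s3 (successors {s0, s2, s4}): φ is false.
  s4 (successors {s1, s2}): φ is false.
For instance, at s3:
  At s3: Dia Box Dia p is true, Dia (Box (p or s) and s) is false, so Dia Box Dia p -> Dia (Box (p or s) and s) is false.
    At s3: Dia Box Dia p requires Box Dia p at some successor in {s0, s2, s4}.
      Box Dia p holds at s0, so Dia Box Dia p is true at s3.
    At s3: Dia (Box (p or s) and s) requires Box (p or s) and s at some successor in {s0, s2, s4}.
      At s0: Box (p or s) and s is false.
      At s2: Box (p or s) and s is false.
      At s4: Box (p or s) and s is false.
    So Dia (Box (p or s) and s) is false at s3.
Satisfying worlds: {s1, s2}

s1, s2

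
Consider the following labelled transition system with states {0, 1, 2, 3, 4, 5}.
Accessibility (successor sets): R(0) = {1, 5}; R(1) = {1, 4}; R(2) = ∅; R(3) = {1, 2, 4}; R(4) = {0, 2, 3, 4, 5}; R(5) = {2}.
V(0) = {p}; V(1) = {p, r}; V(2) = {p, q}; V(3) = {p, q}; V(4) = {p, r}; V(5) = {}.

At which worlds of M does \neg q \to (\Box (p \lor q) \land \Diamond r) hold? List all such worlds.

Recall that \Box ψ holds at a world iff ψ holds at every accessible world, and \Diamond ψ holds iff ψ holds at some accessible world.
Let φ = \neg q \to (\Box (p \lor q) \land \Diamond r). Evaluate φ at each world:
  0 (successors {1, 5}): φ is false.
  1 (successors {1, 4}): φ is true.
  2 (successors ∅): φ is true.
  3 (successors {1, 2, 4}): φ is true.
  4 (successors {0, 2, 3, 4, 5}): φ is false.
  5 (successors {2}): φ is false.
For instance, at 5:
  At 5: \neg q is true, \Box (p \lor q) \land \Diamond r is false, so \neg q \to (\Box (p \lor q) \land \Diamond r) is false.
    At 5: \Box (p \lor q) is true, \Diamond r is false, so \Box (p \lor q) \land \Diamond r is false.
      At 5: \Box (p \lor q) requires p \lor q at every successor {2}.
        At 2: p \lor q is true.
      So \Box (p \lor q) is true at 5.
      At 5: \Diamond r requires r at some successor in {2}.
        At 2: r is false.
      So \Diamond r is false at 5.
Satisfying worlds: {1, 2, 3}

1, 2, 3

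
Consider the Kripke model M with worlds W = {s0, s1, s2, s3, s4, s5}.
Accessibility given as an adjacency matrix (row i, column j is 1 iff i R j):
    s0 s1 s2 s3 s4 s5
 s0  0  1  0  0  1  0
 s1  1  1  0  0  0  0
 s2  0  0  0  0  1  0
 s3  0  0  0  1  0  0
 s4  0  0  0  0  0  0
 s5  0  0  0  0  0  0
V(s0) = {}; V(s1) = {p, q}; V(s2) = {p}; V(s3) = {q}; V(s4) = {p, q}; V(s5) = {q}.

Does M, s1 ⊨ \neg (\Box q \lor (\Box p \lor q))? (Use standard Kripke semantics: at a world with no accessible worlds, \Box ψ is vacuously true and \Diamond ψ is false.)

Recall that \Box ψ holds at a world iff ψ holds at every accessible world, and \Diamond ψ holds iff ψ holds at some accessible world.
At s1: \Box q \lor (\Box p \lor q) is true, so \neg (\Box q \lor (\Box p \lor q)) is false.
  At s1: \Box q is false, \Box p \lor q is true, so \Box q \lor (\Box p \lor q) is true.
    At s1: \Box q requires q at every successor {s0, s1}.
      q fails at s0, so \Box q is false at s1.
    At s1: \Box p is false, q is true, so \Box p \lor q is true.
      At s1: \Box p requires p at every successor {s0, s1}.
        p fails at s0, so \Box p is false at s1.

No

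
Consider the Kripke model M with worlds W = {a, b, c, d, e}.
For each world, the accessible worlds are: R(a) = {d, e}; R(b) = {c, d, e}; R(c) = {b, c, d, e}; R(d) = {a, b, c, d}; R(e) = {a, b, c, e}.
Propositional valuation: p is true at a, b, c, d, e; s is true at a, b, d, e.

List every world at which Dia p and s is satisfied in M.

a, b, d, e

Let φ = Dia p and s. Evaluate φ at each world:
  a (successors {d, e}): φ is true.
  b (successors {c, d, e}): φ is true.
  c (successors {b, c, d, e}): φ is false.
  d (successors {a, b, c, d}): φ is true.
  e (successors {a, b, c, e}): φ is true.
For instance, at e:
  At e: Dia p is true, s is true, so Dia p and s is true.
    At e: Dia p requires p at some successor in {a, b, c, e}.
      p holds at a, so Dia p is true at e.
Satisfying worlds: {a, b, d, e}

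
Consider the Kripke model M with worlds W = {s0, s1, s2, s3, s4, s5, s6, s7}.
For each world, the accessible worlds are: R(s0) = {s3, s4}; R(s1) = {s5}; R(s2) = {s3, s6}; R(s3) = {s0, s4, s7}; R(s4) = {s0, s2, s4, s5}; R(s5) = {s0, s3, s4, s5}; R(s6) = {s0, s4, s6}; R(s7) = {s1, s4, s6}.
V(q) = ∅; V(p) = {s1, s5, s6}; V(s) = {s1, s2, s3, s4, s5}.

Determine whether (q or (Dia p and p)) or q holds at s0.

At s0: q or (Dia p and p) is false, q is false, so (q or (Dia p and p)) or q is false.
  At s0: q is false, Dia p and p is false, so q or (Dia p and p) is false.
    At s0: Dia p is false, p is false, so Dia p and p is false.
      At s0: Dia p requires p at some successor in {s3, s4}.
        At s3: p is false.
        At s4: p is false.
      So Dia p is false at s0.

No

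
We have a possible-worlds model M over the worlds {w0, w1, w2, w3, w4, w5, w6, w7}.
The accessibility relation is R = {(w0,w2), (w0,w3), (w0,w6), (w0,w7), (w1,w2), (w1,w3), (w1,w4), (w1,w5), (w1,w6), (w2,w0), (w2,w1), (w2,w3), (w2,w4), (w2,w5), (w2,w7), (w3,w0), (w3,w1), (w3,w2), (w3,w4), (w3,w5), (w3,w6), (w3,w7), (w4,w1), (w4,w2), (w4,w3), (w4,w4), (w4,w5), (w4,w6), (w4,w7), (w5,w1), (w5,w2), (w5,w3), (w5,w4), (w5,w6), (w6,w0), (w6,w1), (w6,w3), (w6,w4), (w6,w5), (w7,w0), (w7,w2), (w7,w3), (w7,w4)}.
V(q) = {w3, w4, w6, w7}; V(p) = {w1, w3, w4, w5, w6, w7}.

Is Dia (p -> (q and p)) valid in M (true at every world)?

Let φ = Dia (p -> (q and p)). Evaluate φ at each world:
  w0 (successors {w2, w3, w6, w7}): φ is true.
  w1 (successors {w2, w3, w4, w5, w6}): φ is true.
  w2 (successors {w0, w1, w3, w4, w5, w7}): φ is true.
  w3 (successors {w0, w1, w2, w4, w5, w6, w7}): φ is true.
  w4 (successors {w1, w2, w3, w4, w5, w6, w7}): φ is true.
  w5 (successors {w1, w2, w3, w4, w6}): φ is true.
  w6 (successors {w0, w1, w3, w4, w5}): φ is true.
  w7 (successors {w0, w2, w3, w4}): φ is true.
For instance, at w4:
  At w4: Dia (p -> (q and p)) requires p -> (q and p) at some successor in {w1, w2, w3, w4, w5, w6, w7}.
    p -> (q and p) holds at w2, so Dia (p -> (q and p)) is true at w4.

Yes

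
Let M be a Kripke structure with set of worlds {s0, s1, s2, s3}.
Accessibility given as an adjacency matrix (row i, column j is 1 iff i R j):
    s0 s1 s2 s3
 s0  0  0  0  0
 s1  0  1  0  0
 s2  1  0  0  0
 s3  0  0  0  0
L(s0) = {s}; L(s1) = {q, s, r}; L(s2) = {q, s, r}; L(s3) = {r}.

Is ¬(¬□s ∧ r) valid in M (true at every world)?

Let φ = ¬(¬□s ∧ r). Evaluate φ at each world:
  s0 (successors ∅): φ is true.
  s1 (successors {s1}): φ is true.
  s2 (successors {s0}): φ is true.
  s3 (successors ∅): φ is true.
For instance, at s2:
  At s2: ¬□s ∧ r is false, so ¬(¬□s ∧ r) is true.
    At s2: ¬□s is false, r is true, so ¬□s ∧ r is false.
      At s2: □s is true, so ¬□s is false.

Yes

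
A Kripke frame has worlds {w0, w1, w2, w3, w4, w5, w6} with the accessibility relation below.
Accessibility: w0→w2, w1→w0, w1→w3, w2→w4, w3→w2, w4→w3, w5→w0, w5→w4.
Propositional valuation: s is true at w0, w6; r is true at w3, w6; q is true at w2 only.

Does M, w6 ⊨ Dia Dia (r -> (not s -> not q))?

Recall that Dia ψ holds at a world iff ψ holds at some accessible world.
At w6: no accessible worlds, so Dia Dia (r -> (not s -> not q)) is false.

No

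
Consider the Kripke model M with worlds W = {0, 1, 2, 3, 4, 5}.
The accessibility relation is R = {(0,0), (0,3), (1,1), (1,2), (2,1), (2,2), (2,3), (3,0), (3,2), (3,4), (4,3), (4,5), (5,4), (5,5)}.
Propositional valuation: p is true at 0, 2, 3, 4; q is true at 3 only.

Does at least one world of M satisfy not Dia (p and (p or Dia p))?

No

Let φ = not Dia (p and (p or Dia p)). Evaluate φ at each world:
  0 (successors {0, 3}): φ is false.
  1 (successors {1, 2}): φ is false.
  2 (successors {1, 2, 3}): φ is false.
  3 (successors {0, 2, 4}): φ is false.
  4 (successors {3, 5}): φ is false.
  5 (successors {4, 5}): φ is false.
For instance, at 0:
  At 0: Dia (p and (p or Dia p)) is true, so not Dia (p and (p or Dia p)) is false.
    At 0: Dia (p and (p or Dia p)) requires p and (p or Dia p) at some successor in {0, 3}.
      p and (p or Dia p) holds at 0, so Dia (p and (p or Dia p)) is true at 0.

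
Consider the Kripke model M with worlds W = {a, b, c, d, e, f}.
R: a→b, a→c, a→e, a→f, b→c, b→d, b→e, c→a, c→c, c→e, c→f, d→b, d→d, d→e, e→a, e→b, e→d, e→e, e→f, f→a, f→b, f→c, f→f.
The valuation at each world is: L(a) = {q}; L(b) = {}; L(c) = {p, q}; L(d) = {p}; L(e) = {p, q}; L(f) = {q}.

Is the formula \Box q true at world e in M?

Recall that \Box ψ holds at a world iff ψ holds at every accessible world, and \Diamond ψ holds iff ψ holds at some accessible world.
At e: \Box q requires q at every successor {a, b, d, e, f}.
  q fails at b, so \Box q is false at e.

No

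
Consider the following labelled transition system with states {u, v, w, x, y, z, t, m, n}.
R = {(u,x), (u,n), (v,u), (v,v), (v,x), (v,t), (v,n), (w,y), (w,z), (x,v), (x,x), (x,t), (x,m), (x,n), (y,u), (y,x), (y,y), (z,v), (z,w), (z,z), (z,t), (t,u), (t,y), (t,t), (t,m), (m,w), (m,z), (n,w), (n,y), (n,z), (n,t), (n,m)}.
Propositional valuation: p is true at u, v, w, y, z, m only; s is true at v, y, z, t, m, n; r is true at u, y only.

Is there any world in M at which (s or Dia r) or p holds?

Let φ = (s or Dia r) or p. Evaluate φ at each world:
  u (successors {x, n}): φ is true.
  v (successors {u, v, x, t, n}): φ is true.
  w (successors {y, z}): φ is true.
  x (successors {v, x, t, m, n}): φ is false.
  y (successors {u, x, y}): φ is true.
  z (successors {v, w, z, t}): φ is true.
  t (successors {u, y, t, m}): φ is true.
  m (successors {w, z}): φ is true.
  n (successors {w, y, z, t, m}): φ is true.
Detail at u (witness):
  At u: s or Dia r is false, p is true, so (s or Dia r) or p is true.
    At u: s is false, Dia r is false, so s or Dia r is false.
      At u: Dia r requires r at some successor in {x, n}.
        At x: r is false.
        At n: r is false.
      So Dia r is false at u.

Yes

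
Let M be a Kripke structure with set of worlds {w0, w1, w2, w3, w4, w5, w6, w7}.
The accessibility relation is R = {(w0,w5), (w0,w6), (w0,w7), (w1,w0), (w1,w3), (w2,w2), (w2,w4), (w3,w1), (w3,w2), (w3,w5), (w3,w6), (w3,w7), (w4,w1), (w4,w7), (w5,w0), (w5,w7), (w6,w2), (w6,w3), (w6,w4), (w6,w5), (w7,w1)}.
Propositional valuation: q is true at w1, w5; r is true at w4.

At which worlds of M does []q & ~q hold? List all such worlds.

Recall that []ψ holds at a world iff ψ holds at every accessible world, and <>ψ holds iff ψ holds at some accessible world.
Let φ = []q & ~q. Evaluate φ at each world:
  w0 (successors {w5, w6, w7}): φ is false.
  w1 (successors {w0, w3}): φ is false.
  w2 (successors {w2, w4}): φ is false.
  w3 (successors {w1, w2, w5, w6, w7}): φ is false.
  w4 (successors {w1, w7}): φ is false.
  w5 (successors {w0, w7}): φ is false.
  w6 (successors {w2, w3, w4, w5}): φ is false.
  w7 (successors {w1}): φ is true.
For instance, at w1:
  At w1: []q is false, ~q is false, so []q & ~q is false.
    At w1: []q requires q at every successor {w0, w3}.
      q fails at w0, so []q is false at w1.
Satisfying worlds: {w7}

w7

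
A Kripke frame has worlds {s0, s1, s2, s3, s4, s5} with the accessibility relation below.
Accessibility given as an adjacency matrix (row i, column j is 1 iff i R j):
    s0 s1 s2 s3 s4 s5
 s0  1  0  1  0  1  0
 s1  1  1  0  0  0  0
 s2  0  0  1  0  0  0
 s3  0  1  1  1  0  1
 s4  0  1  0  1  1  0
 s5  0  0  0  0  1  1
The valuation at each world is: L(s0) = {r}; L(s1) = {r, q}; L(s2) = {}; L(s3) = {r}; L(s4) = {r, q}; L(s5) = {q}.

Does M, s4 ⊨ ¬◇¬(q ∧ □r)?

No

At s4: ◇¬(q ∧ □r) is true, so ¬◇¬(q ∧ □r) is false.
  At s4: ◇¬(q ∧ □r) requires ¬(q ∧ □r) at some successor in {s1, s3, s4}.
    ¬(q ∧ □r) holds at s3, so ◇¬(q ∧ □r) is true at s4.
      At s3: q ∧ □r is false, so ¬(q ∧ □r) is true.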